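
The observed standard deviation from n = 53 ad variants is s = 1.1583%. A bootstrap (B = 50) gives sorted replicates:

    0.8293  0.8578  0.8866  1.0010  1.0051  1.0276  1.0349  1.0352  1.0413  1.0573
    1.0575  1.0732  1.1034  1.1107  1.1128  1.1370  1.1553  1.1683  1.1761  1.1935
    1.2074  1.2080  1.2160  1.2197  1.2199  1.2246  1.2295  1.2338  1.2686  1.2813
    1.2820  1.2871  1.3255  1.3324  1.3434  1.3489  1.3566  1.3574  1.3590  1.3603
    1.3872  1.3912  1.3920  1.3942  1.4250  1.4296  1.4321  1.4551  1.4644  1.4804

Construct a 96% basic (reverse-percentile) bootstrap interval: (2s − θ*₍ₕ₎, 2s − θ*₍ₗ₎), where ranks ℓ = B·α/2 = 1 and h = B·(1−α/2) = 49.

Percentile endpoints at ranks 1 and 49: θ*₍1₎ = 0.8293, θ*₍49₎ = 1.4644.
Basic interval reflects these around s:
  lower = 2 × 1.1583 − 1.4644 = 0.8522
  upper = 2 × 1.1583 − 0.8293 = 1.4873

(0.8522, 1.4873)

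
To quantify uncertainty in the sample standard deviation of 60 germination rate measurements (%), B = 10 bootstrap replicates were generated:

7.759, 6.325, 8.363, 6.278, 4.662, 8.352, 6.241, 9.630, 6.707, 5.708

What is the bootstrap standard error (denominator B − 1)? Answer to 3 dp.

Bootstrap SE is the standard deviation of the 10 replicate standard deviations.
Mean of replicates: (7.759 + 6.325 + 8.363 + 6.278 + 4.662 + 8.352 + 6.241 + 9.630 + 6.707 + 5.708) / 10 = 70.0250 / 10 = 7.0025
Sum of squared deviations: (+0.7565)² + (−0.6775)² + (+1.3605)² + (−0.7245)² + (−2.3405)² + (+1.3495)² + (−0.7615)² + (+2.6275)² + (−0.2955)² + (−1.2945)² = 19.9529
Variance = 19.9529 / 9 = 2.2170
SE* = √2.2170

SE* = 1.489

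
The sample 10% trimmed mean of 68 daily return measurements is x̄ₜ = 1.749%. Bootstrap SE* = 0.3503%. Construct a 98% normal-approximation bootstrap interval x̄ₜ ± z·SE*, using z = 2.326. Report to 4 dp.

(0.9342, 2.5638)

Margin = 2.326 × 0.3503 = 0.81480
Interval: 1.749 ± 0.81480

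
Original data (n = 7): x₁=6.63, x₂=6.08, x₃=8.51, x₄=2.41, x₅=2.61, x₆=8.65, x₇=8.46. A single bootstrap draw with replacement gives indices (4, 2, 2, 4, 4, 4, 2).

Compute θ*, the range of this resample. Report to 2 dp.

θ* = 3.67

Resample values: 2.41, 6.08, 6.08, 2.41, 2.41, 2.41, 6.08.
Range = 6.08 − 2.41 = 3.67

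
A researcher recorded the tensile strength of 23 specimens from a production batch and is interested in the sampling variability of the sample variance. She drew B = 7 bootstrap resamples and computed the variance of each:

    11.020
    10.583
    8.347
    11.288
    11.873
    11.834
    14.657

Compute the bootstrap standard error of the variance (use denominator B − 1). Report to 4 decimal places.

Bootstrap SE is the standard deviation of the 7 replicate variances.
Mean of replicates: (11.020 + 10.583 + 8.347 + 11.288 + 11.873 + 11.834 + 14.657) / 7 = 79.60200 / 7 = 11.37171
Sum of squared deviations: (−0.35171)² + (−0.78871)² + (−3.02471)² + (−0.08371)² + (+0.50129)² + (+0.46229)² + (+3.28529)² = 21.15978
Variance = 21.15978 / 6 = 3.52663
SE* = √3.52663

SE* = 1.8779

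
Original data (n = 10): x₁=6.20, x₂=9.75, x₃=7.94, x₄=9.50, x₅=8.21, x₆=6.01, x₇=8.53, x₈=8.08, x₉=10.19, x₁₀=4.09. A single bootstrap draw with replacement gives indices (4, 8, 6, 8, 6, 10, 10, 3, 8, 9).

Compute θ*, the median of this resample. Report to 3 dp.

θ* = 8.010

Resample values: 9.50, 8.08, 6.01, 8.08, 6.01, 4.09, 4.09, 7.94, 8.08, 10.19.
Sorted: 4.09, 4.09, 6.01, 6.01, 7.94, 8.08, 8.08, 8.08, 9.50, 10.19
Median = average of the two middle values = 8.010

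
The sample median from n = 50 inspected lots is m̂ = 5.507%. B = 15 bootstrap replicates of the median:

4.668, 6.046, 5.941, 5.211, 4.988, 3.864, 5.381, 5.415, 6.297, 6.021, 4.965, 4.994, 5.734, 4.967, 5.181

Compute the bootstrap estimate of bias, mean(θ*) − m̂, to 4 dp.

bias = −0.1955

mean(θ*) = (4.668 + 6.046 + 5.941 + 5.211 + 4.988 + 3.864 + 5.381 + 5.415 + 6.297 + 6.021 + 4.965 + 4.994 + 5.734 + 4.967 + 5.181) / 15 = 5.31153
bias = 5.31153 − 5.507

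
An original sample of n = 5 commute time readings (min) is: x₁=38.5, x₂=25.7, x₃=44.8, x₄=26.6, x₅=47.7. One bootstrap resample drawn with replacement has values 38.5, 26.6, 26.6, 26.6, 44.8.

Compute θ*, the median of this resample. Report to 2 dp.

Sorted: 26.6, 26.6, 26.6, 38.5, 44.8
Median = middle value = 26.60

θ* = 26.60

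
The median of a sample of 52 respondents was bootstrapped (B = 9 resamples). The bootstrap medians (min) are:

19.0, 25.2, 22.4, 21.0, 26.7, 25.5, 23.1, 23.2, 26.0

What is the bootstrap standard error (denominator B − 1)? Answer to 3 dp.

Bootstrap SE is the standard deviation of the 9 replicate medians.
Mean of replicates: (19.0 + 25.2 + 22.4 + 21.0 + 26.7 + 25.5 + 23.1 + 23.2 + 26.0) / 9 = 212.1000 / 9 = 23.5667
Sum of squared deviations: (−4.5667)² + (+1.6333)² + (−1.1667)² + (−2.5667)² + (+3.1333)² + (+1.9333)² + (−0.4667)² + (−0.3667)² + (+2.4333)² = 51.3000
Variance = 51.3000 / 8 = 6.4125
SE* = √6.4125

SE* = 2.532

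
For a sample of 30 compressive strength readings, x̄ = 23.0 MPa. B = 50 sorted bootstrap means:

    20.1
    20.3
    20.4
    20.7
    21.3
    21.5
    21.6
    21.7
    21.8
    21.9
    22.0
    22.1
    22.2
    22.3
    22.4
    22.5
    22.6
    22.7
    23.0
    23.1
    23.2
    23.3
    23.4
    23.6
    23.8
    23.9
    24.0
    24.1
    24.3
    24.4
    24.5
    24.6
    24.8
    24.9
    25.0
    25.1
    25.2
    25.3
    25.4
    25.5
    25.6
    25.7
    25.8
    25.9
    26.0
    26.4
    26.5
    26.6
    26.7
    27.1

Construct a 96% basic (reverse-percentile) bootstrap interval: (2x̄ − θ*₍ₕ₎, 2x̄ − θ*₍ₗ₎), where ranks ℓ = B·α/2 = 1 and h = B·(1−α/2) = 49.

(19.3, 25.9)

Percentile endpoints at ranks 1 and 49: θ*₍1₎ = 20.1, θ*₍49₎ = 26.7.
Basic interval reflects these around x̄:
  lower = 2 × 23.0 − 26.7 = 19.3
  upper = 2 × 23.0 − 20.1 = 25.9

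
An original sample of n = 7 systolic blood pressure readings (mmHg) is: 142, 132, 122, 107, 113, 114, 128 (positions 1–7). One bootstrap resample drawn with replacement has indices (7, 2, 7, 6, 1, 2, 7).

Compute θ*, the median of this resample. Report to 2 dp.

Resample values: 128, 132, 128, 114, 142, 132, 128.
Sorted: 114, 128, 128, 128, 132, 132, 142
Median = middle value = 128.00

θ* = 128.00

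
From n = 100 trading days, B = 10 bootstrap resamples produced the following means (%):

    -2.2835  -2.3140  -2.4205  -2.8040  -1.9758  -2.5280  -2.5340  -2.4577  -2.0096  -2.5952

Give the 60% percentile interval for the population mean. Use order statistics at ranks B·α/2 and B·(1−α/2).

Sorted replicates: -2.8040, -2.5952, -2.5340, -2.5280, -2.4577, -2.4205, -2.3140, -2.2835, -2.0096, -1.9758
α = 0.40; lower rank = 10 × 0.200 = 2; upper rank = 10 × 0.800 = 8.
The 2nd smallest replicate is -2.5952; the 8th is -2.2835.

(-2.5952, -2.2835)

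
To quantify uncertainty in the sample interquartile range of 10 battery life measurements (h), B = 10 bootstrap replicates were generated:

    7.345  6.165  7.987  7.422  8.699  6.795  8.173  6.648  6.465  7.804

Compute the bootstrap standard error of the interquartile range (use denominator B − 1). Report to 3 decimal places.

SE* = 0.823

Bootstrap SE is the standard deviation of the 10 replicate interquartile ranges.
Mean of replicates: (7.345 + 6.165 + 7.987 + 7.422 + 8.699 + 6.795 + 8.173 + 6.648 + 6.465 + 7.804) / 10 = 73.5030 / 10 = 7.3503
Sum of squared deviations: (−0.0053)² + (−1.1853)² + (+0.6367)² + (+0.0717)² + (+1.3487)² + (−0.5553)² + (+0.8227)² + (−0.7023)² + (−0.8853)² + (+0.4537)² = 6.1025
Variance = 6.1025 / 9 = 0.6781
SE* = √0.6781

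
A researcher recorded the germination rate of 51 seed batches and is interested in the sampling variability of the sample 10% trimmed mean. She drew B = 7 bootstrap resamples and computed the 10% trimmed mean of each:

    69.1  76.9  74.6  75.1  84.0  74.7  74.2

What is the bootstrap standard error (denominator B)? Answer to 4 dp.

SE* = 4.1139

Bootstrap SE is the standard deviation of the 7 replicate 10% trimmed means.
Mean of replicates: (69.1 + 76.9 + 74.6 + 75.1 + 84.0 + 74.7 + 74.2) / 7 = 528.60000 / 7 = 75.51429
Sum of squared deviations: (−6.41429)² + (+1.38571)² + (−0.91429)² + (−0.41429)² + (+8.48571)² + (−0.81429)² + (−1.31429)² = 118.46857
Variance = 118.46857 / 7 = 16.92408
SE* = √16.92408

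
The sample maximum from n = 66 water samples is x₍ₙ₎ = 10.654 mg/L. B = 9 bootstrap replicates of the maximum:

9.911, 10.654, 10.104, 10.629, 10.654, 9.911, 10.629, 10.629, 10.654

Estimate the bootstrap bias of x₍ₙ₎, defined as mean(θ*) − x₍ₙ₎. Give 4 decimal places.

mean(θ*) = (9.911 + 10.654 + 10.104 + 10.629 + 10.654 + 9.911 + 10.629 + 10.629 + 10.654) / 9 = 10.41944
bias = 10.41944 − 10.654

bias = −0.2346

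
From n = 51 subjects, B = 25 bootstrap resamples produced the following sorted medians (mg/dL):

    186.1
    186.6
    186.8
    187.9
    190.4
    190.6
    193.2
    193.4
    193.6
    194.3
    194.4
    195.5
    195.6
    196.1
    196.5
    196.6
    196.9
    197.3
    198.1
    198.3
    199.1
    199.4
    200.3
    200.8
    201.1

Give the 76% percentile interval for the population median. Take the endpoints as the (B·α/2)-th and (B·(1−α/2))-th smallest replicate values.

α = 0.24; lower rank = 25 × 0.120 = 3; upper rank = 25 × 0.880 = 22.
The 3rd smallest replicate is 186.8; the 22nd is 199.4.

(186.8, 199.4)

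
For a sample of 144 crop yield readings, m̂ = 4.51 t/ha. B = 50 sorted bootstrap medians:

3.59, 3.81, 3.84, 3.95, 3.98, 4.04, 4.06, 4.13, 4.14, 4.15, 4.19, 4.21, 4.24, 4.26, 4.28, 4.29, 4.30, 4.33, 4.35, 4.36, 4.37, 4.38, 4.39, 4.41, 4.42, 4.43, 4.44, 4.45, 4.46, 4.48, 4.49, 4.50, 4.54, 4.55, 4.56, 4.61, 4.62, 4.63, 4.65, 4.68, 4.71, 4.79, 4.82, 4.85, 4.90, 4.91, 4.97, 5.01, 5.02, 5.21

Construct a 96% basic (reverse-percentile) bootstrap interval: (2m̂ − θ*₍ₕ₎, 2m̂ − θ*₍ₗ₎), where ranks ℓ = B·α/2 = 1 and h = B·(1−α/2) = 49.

(4.00, 5.43)

Percentile endpoints at ranks 1 and 49: θ*₍1₎ = 3.59, θ*₍49₎ = 5.02.
Basic interval reflects these around m̂:
  lower = 2 × 4.51 − 5.02 = 4.00
  upper = 2 × 4.51 − 3.59 = 5.43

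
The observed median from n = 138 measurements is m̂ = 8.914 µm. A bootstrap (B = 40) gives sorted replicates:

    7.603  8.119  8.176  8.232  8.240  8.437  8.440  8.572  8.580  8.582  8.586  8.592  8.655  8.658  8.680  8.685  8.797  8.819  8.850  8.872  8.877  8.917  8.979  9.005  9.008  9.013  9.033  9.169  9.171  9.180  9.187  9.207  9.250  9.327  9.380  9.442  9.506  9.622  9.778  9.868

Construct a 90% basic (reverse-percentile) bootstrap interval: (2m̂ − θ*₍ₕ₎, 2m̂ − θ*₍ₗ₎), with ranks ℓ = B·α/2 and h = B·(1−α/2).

Percentile endpoints at ranks 2 and 38: θ*₍2₎ = 8.119, θ*₍38₎ = 9.622.
Basic interval reflects these around m̂:
  lower = 2 × 8.914 − 9.622 = 8.206
  upper = 2 × 8.914 − 8.119 = 9.709

(8.206, 9.709)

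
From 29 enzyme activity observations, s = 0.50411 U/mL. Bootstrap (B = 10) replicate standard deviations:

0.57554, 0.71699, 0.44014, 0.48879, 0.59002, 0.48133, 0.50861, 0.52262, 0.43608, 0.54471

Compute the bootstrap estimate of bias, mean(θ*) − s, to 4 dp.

bias = +0.0264

mean(θ*) = (0.57554 + 0.71699 + 0.44014 + 0.48879 + 0.59002 + 0.48133 + 0.50861 + 0.52262 + 0.43608 + 0.54471) / 10 = 0.53048
bias = 0.53048 − 0.50411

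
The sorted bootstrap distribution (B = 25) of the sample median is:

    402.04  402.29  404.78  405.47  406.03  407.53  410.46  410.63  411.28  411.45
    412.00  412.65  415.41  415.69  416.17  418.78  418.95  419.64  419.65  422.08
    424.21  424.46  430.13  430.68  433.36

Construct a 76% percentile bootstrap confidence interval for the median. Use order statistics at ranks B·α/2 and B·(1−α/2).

(404.78, 424.46)

α = 0.24; lower rank = 25 × 0.120 = 3; upper rank = 25 × 0.880 = 22.
The 3rd smallest replicate is 404.78; the 22nd is 424.46.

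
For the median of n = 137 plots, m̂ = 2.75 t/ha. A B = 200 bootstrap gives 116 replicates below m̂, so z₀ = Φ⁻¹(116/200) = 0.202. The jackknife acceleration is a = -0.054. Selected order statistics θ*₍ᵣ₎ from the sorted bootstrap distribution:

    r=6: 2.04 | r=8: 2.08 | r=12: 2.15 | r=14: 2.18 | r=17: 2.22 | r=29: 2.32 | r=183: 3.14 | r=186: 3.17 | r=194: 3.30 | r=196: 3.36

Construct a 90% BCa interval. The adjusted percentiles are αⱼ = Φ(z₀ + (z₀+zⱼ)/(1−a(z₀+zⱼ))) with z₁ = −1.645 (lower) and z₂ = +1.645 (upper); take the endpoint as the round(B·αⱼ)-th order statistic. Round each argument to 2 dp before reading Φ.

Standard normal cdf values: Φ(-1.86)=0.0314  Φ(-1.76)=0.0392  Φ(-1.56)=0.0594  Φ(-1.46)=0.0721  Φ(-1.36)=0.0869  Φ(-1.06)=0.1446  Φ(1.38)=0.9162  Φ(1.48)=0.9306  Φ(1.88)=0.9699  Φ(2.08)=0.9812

Lower: z₀ + z₁ = 0.202 + (-1.645) = -1.443; 1 − a(z₀+z₁) = 1 − (-0.054)(-1.443) = 0.9221; argument = 0.202 + (-1.443)/0.9221 = -1.3629 → -1.36.
α₁ = Φ(-1.36) = 0.0869; rank = round(200 × 0.0869) = 17; θ*₍17₎ = 2.22.
Upper: z₀ + z₂ = 1.847; 1 − a(z₀+z₂) = 1.0997; argument = 1.8815 → 1.88; α₂ = 0.9699; rank = 194; θ*₍194₎ = 3.30.

(2.22, 3.30)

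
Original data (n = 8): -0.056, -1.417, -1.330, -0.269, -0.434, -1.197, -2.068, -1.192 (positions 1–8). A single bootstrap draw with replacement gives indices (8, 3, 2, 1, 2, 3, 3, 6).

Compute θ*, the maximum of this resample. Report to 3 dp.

θ* = -0.056

Resample values: -1.192, -1.330, -1.417, -0.056, -1.417, -1.330, -1.330, -1.197.
Maximum = -0.056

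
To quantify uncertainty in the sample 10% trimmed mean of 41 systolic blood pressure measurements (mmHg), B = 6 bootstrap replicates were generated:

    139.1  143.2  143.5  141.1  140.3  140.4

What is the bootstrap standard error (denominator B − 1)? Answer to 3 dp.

Bootstrap SE is the standard deviation of the 6 replicate 10% trimmed means.
Mean of replicates: (139.1 + 143.2 + 143.5 + 141.1 + 140.3 + 140.4) / 6 = 847.6000 / 6 = 141.2667
Sum of squared deviations: (−2.1667)² + (+1.9333)² + (+2.2333)² + (−0.1667)² + (−0.9667)² + (−0.8667)² = 15.1333
Variance = 15.1333 / 5 = 3.0267
SE* = √3.0267

SE* = 1.740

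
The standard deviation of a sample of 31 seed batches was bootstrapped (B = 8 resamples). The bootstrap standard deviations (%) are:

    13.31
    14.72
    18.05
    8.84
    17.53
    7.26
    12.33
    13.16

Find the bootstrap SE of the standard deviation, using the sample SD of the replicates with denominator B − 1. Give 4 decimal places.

Bootstrap SE is the standard deviation of the 8 replicate standard deviations.
Mean of replicates: (13.31 + 14.72 + 18.05 + 8.84 + 17.53 + 7.26 + 12.33 + 13.16) / 8 = 105.20000 / 8 = 13.15000
Sum of squared deviations: (+0.16000)² + (+1.57000)² + (+4.90000)² + (−4.31000)² + (+4.38000)² + (−5.89000)² + (−0.82000)² + (+0.01000)² = 99.62560
Variance = 99.62560 / 7 = 14.23223
SE* = √14.23223

SE* = 3.7726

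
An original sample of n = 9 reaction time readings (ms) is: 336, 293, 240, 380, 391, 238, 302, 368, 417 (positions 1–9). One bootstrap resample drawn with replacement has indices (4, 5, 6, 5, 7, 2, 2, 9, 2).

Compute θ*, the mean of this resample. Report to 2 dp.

θ* = 333.11

Resample values: 380, 391, 238, 391, 302, 293, 293, 417, 293.
Mean = (380 + 391 + 238 + 391 + 302 + 293 + 293 + 417 + 293) / 9 = 2998.0 / 9 = 333.11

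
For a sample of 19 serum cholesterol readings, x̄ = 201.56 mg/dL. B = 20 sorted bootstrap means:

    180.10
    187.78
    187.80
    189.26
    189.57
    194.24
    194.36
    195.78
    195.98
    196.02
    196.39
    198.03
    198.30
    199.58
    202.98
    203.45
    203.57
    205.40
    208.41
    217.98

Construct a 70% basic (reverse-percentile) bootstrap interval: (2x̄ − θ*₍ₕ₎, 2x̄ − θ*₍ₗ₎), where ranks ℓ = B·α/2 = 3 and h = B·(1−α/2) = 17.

(199.55, 215.32)

Percentile endpoints at ranks 3 and 17: θ*₍3₎ = 187.80, θ*₍17₎ = 203.57.
Basic interval reflects these around x̄:
  lower = 2 × 201.56 − 203.57 = 199.55
  upper = 2 × 201.56 − 187.80 = 215.32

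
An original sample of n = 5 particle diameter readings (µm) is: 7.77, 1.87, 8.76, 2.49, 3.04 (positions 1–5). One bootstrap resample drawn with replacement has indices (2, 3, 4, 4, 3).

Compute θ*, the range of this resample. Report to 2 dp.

θ* = 6.89

Resample values: 1.87, 8.76, 2.49, 2.49, 8.76.
Range = 8.76 − 1.87 = 6.89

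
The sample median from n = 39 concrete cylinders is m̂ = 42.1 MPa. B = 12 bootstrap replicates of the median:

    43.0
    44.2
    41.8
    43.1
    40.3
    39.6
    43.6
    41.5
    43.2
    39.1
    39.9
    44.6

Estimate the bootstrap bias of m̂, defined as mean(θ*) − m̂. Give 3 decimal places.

bias = −0.108

mean(θ*) = (43.0 + 44.2 + 41.8 + 43.1 + 40.3 + 39.6 + 43.6 + 41.5 + 43.2 + 39.1 + 39.9 + 44.6) / 12 = 41.9917
bias = 41.9917 − 42.1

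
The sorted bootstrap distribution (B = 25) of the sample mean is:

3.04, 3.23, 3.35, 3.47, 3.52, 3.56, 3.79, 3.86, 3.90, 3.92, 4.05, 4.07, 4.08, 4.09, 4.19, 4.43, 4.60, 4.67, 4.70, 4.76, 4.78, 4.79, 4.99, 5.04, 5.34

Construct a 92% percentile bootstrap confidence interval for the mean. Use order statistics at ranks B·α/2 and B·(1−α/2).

(3.04, 5.04)

α = 0.08; lower rank = 25 × 0.040 = 1; upper rank = 25 × 0.960 = 24.
The 1st smallest replicate is 3.04; the 24th is 5.04.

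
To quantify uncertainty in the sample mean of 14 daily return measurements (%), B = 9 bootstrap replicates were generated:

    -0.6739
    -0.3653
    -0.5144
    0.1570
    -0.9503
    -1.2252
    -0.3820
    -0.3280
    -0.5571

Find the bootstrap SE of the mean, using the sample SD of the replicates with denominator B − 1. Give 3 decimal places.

Bootstrap SE is the standard deviation of the 9 replicate means.
Mean of replicates: ((-0.6739) + (-0.3653) + (-0.5144) + 0.1570 + (-0.9503) + (-1.2252) + (-0.3820) + (-0.3280) + (-0.5571)) / 9 = -4.83920 / 9 = -0.53769
Sum of squared deviations: (−0.13621)² + (+0.17239)² + (+0.02329)² + (+0.69469)² + (−0.41261)² + (−0.68751)² + (+0.15569)² + (+0.20969)² + (−0.01941)² = 1.24291
Variance = 1.24291 / 8 = 0.15536
SE* = √0.15536

SE* = 0.394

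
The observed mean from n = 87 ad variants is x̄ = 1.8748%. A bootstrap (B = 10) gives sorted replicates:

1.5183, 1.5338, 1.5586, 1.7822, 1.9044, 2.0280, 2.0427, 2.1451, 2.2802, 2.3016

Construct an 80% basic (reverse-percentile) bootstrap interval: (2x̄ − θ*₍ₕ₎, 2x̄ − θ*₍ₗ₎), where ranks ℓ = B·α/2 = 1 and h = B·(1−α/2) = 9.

Percentile endpoints at ranks 1 and 9: θ*₍1₎ = 1.5183, θ*₍9₎ = 2.2802.
Basic interval reflects these around x̄:
  lower = 2 × 1.8748 − 2.2802 = 1.4694
  upper = 2 × 1.8748 − 1.5183 = 2.2313

(1.4694, 2.2313)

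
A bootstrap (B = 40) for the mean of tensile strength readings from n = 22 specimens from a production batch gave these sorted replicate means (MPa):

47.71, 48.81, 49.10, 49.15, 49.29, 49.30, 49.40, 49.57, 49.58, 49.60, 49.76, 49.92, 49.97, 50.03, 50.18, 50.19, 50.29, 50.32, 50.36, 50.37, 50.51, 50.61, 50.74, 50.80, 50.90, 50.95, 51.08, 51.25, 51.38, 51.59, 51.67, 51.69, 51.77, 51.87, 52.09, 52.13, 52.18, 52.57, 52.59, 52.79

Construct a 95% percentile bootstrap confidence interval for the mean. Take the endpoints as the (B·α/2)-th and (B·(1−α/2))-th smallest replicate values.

(47.71, 52.59)

α = 0.05; lower rank = 40 × 0.025 = 1; upper rank = 40 × 0.975 = 39.
The 1st smallest replicate is 47.71; the 39th is 52.59.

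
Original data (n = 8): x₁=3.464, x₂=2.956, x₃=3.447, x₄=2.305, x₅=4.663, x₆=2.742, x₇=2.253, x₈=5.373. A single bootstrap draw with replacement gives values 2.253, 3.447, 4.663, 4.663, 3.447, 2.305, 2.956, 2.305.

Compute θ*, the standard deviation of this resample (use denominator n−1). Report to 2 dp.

θ* = 1.00

Mean = 3.2549; sum of squared deviations = 6.9371
s² = 6.9371 / 7 = 0.9910
s = √0.9910 = 1.00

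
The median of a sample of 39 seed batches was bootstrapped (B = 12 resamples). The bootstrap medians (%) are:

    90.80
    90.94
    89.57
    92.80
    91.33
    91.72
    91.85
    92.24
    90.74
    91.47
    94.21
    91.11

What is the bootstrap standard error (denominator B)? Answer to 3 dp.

Bootstrap SE is the standard deviation of the 12 replicate medians.
Mean of replicates: (90.80 + 90.94 + 89.57 + 92.80 + 91.33 + 91.72 + 91.85 + 92.24 + 90.74 + 91.47 + 94.21 + 91.11) / 12 = 1098.7800 / 12 = 91.5650
Sum of squared deviations: (−0.7650)² + (−0.6250)² + (−1.9950)² + (+1.2350)² + (−0.2350)² + (+0.1550)² + (+0.2850)² + (+0.6750)² + (−0.8250)² + (−0.0950)² + (+2.6450)² + (−0.4550)² = 14.9899
Variance = 14.9899 / 12 = 1.2492
SE* = √1.2492

SE* = 1.118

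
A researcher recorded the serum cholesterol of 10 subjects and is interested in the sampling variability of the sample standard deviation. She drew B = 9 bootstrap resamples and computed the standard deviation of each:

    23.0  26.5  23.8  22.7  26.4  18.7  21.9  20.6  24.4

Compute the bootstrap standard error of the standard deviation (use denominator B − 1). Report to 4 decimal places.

SE* = 2.5458

Bootstrap SE is the standard deviation of the 9 replicate standard deviations.
Mean of replicates: (23.0 + 26.5 + 23.8 + 22.7 + 26.4 + 18.7 + 21.9 + 20.6 + 24.4) / 9 = 208.00000 / 9 = 23.11111
Sum of squared deviations: (−0.11111)² + (+3.38889)² + (+0.68889)² + (−0.41111)² + (+3.28889)² + (−4.41111)² + (−1.21111)² + (−2.51111)² + (+1.28889)² = 51.84889
Variance = 51.84889 / 8 = 6.48111
SE* = √6.48111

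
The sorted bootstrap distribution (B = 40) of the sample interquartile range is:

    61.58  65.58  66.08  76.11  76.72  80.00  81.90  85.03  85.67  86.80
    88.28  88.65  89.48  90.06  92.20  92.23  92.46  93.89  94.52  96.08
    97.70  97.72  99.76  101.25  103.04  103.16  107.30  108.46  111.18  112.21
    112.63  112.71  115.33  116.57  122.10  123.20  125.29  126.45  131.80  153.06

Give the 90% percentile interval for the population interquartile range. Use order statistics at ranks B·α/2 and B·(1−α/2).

α = 0.10; lower rank = 40 × 0.050 = 2; upper rank = 40 × 0.950 = 38.
The 2nd smallest replicate is 65.58; the 38th is 126.45.

(65.58, 126.45)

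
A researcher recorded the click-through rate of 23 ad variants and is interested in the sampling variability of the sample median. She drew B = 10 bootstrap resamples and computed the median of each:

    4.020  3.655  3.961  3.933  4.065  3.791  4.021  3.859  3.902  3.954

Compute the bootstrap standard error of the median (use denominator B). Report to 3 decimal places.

SE* = 0.116

Bootstrap SE is the standard deviation of the 10 replicate medians.
Mean of replicates: (4.020 + 3.655 + 3.961 + 3.933 + 4.065 + 3.791 + 4.021 + 3.859 + 3.902 + 3.954) / 10 = 39.1610 / 10 = 3.9161
Sum of squared deviations: (+0.1039)² + (−0.2611)² + (+0.0449)² + (+0.0169)² + (+0.1489)² + (−0.1251)² + (+0.1049)² + (−0.0571)² + (−0.0141)² + (+0.0379)² = 0.1350
Variance = 0.1350 / 10 = 0.0135
SE* = √0.0135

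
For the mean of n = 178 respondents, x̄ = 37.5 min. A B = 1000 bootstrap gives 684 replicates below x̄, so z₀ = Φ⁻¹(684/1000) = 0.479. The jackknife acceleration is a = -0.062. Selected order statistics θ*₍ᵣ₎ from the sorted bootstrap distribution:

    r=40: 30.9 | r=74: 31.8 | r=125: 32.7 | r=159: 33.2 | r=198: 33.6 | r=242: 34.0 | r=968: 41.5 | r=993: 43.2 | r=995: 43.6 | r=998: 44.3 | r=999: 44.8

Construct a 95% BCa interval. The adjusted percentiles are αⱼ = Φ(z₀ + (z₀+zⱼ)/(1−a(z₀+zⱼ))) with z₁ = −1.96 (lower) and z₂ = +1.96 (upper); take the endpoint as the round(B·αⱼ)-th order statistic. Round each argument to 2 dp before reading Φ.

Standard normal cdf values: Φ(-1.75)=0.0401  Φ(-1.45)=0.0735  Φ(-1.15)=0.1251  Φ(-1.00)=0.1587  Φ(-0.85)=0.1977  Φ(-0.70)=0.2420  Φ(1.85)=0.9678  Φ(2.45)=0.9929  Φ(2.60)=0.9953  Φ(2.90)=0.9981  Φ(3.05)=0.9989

(32.7, 43.6)

Lower: z₀ + z₁ = 0.479 + (-1.960) = -1.481; 1 − a(z₀+z₁) = 1 − (-0.062)(-1.481) = 0.9082; argument = 0.479 + (-1.481)/0.9082 = -1.1517 → -1.15.
α₁ = Φ(-1.15) = 0.1251; rank = round(1000 × 0.1251) = 125; θ*₍125₎ = 32.7.
Upper: z₀ + z₂ = 2.439; 1 − a(z₀+z₂) = 1.1512; argument = 2.5976 → 2.60; α₂ = 0.9953; rank = 995; θ*₍995₎ = 43.6.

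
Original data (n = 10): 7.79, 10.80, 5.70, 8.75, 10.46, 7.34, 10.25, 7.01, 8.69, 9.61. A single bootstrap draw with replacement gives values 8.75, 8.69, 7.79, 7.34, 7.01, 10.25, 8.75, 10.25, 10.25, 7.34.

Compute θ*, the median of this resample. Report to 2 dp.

θ* = 8.72

Sorted: 7.01, 7.34, 7.34, 7.79, 8.69, 8.75, 8.75, 10.25, 10.25, 10.25
Median = average of the two middle values = 8.72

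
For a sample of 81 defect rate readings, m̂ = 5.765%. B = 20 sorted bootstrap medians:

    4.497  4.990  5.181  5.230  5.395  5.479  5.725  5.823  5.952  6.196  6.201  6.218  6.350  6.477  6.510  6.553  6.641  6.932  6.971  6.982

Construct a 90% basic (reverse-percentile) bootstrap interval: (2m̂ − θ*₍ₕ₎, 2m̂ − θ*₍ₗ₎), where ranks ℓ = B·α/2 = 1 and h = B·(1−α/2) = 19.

(4.559, 7.033)

Percentile endpoints at ranks 1 and 19: θ*₍1₎ = 4.497, θ*₍19₎ = 6.971.
Basic interval reflects these around m̂:
  lower = 2 × 5.765 − 6.971 = 4.559
  upper = 2 × 5.765 − 4.497 = 7.033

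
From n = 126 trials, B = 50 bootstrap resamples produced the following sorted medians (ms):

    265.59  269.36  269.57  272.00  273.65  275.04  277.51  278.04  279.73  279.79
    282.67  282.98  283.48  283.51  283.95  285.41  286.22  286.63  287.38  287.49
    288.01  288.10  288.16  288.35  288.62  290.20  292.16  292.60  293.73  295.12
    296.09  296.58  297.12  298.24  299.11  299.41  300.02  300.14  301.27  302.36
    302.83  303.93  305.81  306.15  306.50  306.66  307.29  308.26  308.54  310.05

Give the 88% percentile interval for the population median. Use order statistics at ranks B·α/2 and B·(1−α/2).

(269.57, 307.29)

α = 0.12; lower rank = 50 × 0.060 = 3; upper rank = 50 × 0.940 = 47.
The 3rd smallest replicate is 269.57; the 47th is 307.29.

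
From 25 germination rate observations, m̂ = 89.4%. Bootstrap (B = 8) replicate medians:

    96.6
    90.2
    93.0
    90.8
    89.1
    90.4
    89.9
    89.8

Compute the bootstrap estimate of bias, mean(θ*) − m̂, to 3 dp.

mean(θ*) = (96.6 + 90.2 + 93.0 + 90.8 + 89.1 + 90.4 + 89.9 + 89.8) / 8 = 91.2250
bias = 91.2250 − 89.4

bias = +1.825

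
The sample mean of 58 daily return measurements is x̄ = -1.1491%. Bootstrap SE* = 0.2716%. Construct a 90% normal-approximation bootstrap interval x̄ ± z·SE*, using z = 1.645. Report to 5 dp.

Margin = 1.645 × 0.2716 = 0.446782
Interval: -1.1491 ± 0.446782

(-1.59588, -0.70232)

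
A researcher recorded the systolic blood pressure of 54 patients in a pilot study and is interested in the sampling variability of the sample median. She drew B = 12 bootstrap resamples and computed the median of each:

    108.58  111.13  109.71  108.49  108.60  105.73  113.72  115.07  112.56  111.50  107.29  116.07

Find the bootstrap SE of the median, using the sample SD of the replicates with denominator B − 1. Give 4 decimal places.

Bootstrap SE is the standard deviation of the 12 replicate medians.
Mean of replicates: (108.58 + 111.13 + 109.71 + 108.49 + 108.60 + 105.73 + 113.72 + 115.07 + 112.56 + 111.50 + 107.29 + 116.07) / 12 = 1328.45000 / 12 = 110.70417
Sum of squared deviations: (−2.12417)² + (+0.42583)² + (−0.99417)² + (−2.21417)² + (−2.10417)² + (−4.97417)² + (+3.01583)² + (+4.36583)² + (+1.85583)² + (+0.79583)² + (−3.41417)² + (+5.36583)² = 112.43609
Variance = 112.43609 / 11 = 10.22146
SE* = √10.22146

SE* = 3.1971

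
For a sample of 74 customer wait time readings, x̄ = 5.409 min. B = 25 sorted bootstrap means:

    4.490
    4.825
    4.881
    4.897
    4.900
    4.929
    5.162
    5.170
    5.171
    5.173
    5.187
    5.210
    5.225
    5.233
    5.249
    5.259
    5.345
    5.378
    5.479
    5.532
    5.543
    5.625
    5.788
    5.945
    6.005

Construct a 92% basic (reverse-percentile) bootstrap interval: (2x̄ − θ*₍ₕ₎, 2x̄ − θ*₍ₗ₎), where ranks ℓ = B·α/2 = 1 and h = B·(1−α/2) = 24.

Percentile endpoints at ranks 1 and 24: θ*₍1₎ = 4.490, θ*₍24₎ = 5.945.
Basic interval reflects these around x̄:
  lower = 2 × 5.409 − 5.945 = 4.873
  upper = 2 × 5.409 − 4.490 = 6.328

(4.873, 6.328)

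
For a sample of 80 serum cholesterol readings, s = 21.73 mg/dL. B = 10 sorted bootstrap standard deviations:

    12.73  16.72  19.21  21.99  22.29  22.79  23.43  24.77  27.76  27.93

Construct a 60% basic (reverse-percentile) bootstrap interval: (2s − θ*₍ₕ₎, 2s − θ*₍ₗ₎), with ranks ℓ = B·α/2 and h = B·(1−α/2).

(18.69, 26.74)

Percentile endpoints at ranks 2 and 8: θ*₍2₎ = 16.72, θ*₍8₎ = 24.77.
Basic interval reflects these around s:
  lower = 2 × 21.73 − 24.77 = 18.69
  upper = 2 × 21.73 − 16.72 = 26.74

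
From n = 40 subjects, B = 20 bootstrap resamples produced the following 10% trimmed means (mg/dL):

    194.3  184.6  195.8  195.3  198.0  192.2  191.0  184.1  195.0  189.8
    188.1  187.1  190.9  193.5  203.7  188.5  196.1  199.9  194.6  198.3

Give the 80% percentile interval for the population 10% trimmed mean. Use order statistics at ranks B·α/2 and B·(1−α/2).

(184.6, 198.3)

Sorted replicates: 184.1, 184.6, 187.1, 188.1, 188.5, 189.8, 190.9, 191.0, 192.2, 193.5, 194.3, 194.6, 195.0, 195.3, 195.8, 196.1, 198.0, 198.3, 199.9, 203.7
α = 0.20; lower rank = 20 × 0.100 = 2; upper rank = 20 × 0.900 = 18.
The 2nd smallest replicate is 184.6; the 18th is 198.3.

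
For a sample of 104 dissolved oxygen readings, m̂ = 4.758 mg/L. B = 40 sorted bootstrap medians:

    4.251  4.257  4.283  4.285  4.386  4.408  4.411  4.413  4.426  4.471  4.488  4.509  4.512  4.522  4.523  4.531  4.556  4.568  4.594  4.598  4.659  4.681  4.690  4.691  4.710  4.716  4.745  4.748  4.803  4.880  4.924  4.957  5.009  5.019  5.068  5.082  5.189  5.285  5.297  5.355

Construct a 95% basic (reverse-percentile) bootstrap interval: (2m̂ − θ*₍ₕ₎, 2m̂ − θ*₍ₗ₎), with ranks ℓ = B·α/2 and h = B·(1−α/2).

(4.219, 5.265)

Percentile endpoints at ranks 1 and 39: θ*₍1₎ = 4.251, θ*₍39₎ = 5.297.
Basic interval reflects these around m̂:
  lower = 2 × 4.758 − 5.297 = 4.219
  upper = 2 × 4.758 − 4.251 = 5.265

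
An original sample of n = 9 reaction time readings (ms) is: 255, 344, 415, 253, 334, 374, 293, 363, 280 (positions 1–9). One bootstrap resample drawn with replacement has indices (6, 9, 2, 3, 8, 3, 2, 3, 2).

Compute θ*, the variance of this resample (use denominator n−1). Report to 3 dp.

Resample values: 374, 280, 344, 415, 363, 415, 344, 415, 344.
Mean = 366.0000; sum of squared deviations = 16124.0000
s² = 16124.0000 / 8 = 2015.5000

θ* = 2015.500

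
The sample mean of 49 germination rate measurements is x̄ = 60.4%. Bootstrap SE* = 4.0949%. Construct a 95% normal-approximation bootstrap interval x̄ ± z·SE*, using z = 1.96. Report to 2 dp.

Margin = 1.96 × 4.0949 = 8.026
Interval: 60.4 ± 8.026

(52.37, 68.43)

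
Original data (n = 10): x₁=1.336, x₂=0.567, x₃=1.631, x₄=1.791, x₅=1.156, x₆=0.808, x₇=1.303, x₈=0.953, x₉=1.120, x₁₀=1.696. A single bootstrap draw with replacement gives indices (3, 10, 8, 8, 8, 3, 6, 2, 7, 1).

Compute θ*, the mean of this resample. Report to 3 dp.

θ* = 1.183

Resample values: 1.631, 1.696, 0.953, 0.953, 0.953, 1.631, 0.808, 0.567, 1.303, 1.336.
Mean = (1.631 + 1.696 + 0.953 + 0.953 + 0.953 + 1.631 + 0.808 + 0.567 + 1.303 + 1.336) / 10 = 11.8310 / 10 = 1.183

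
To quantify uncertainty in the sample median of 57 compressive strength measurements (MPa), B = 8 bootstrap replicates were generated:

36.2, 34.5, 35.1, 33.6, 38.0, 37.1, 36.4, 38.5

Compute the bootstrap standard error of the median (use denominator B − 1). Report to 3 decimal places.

Bootstrap SE is the standard deviation of the 8 replicate medians.
Mean of replicates: (36.2 + 34.5 + 35.1 + 33.6 + 38.0 + 37.1 + 36.4 + 38.5) / 8 = 289.4000 / 8 = 36.1750
Sum of squared deviations: (+0.0250)² + (−1.6750)² + (−1.0750)² + (−2.5750)² + (+1.8250)² + (+0.9250)² + (+0.2250)² + (+2.3250)² = 20.2350
Variance = 20.2350 / 7 = 2.8907
SE* = √2.8907

SE* = 1.700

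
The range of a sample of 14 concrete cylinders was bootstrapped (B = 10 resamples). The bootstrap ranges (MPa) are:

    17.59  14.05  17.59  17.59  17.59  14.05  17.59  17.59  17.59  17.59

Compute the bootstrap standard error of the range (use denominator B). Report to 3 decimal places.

SE* = 1.416

Bootstrap SE is the standard deviation of the 10 replicate ranges.
Mean of replicates: (17.59 + 14.05 + 17.59 + 17.59 + 17.59 + 14.05 + 17.59 + 17.59 + 17.59 + 17.59) / 10 = 168.8200 / 10 = 16.8820
Sum of squared deviations: (+0.7080)² + (−2.8320)² + (+0.7080)² + (+0.7080)² + (+0.7080)² + (−2.8320)² + (+0.7080)² + (+0.7080)² + (+0.7080)² + (+0.7080)² = 20.0506
Variance = 20.0506 / 10 = 2.0051
SE* = √2.0051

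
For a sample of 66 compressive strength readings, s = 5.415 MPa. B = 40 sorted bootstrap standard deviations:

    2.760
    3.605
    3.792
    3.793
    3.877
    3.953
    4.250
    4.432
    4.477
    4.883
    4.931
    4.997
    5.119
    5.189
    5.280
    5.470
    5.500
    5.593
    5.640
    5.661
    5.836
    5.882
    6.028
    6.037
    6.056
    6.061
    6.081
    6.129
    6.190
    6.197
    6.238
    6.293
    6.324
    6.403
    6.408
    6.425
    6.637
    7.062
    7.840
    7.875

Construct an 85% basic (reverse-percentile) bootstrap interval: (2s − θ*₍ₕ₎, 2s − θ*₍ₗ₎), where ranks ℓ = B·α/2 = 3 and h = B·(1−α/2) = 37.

Percentile endpoints at ranks 3 and 37: θ*₍3₎ = 3.792, θ*₍37₎ = 6.637.
Basic interval reflects these around s:
  lower = 2 × 5.415 − 6.637 = 4.193
  upper = 2 × 5.415 − 3.792 = 7.038

(4.193, 7.038)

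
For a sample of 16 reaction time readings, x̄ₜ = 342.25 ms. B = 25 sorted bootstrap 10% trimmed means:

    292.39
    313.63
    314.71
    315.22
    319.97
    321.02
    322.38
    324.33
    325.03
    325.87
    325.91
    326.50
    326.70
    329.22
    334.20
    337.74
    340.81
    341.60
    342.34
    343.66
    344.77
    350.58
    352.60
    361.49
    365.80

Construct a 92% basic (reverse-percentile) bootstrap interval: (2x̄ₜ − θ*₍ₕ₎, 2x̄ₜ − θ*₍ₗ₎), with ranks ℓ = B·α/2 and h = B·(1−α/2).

Percentile endpoints at ranks 1 and 24: θ*₍1₎ = 292.39, θ*₍24₎ = 361.49.
Basic interval reflects these around x̄ₜ:
  lower = 2 × 342.25 − 361.49 = 323.01
  upper = 2 × 342.25 − 292.39 = 392.11

(323.01, 392.11)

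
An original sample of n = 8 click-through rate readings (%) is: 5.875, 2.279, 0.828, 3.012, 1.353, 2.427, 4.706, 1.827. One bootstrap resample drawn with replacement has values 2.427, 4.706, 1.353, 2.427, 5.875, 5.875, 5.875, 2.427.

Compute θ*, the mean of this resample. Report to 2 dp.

Mean = (2.427 + 4.706 + 1.353 + 2.427 + 5.875 + 5.875 + 5.875 + 2.427) / 8 = 30.9650 / 8 = 3.87

θ* = 3.87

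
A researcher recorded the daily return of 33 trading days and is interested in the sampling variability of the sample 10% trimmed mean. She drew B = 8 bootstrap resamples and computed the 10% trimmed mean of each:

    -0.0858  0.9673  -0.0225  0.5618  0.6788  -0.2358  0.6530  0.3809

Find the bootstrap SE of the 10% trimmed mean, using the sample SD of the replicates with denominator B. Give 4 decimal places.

SE* = 0.4027

Bootstrap SE is the standard deviation of the 8 replicate 10% trimmed means.
Mean of replicates: ((-0.0858) + 0.9673 + (-0.0225) + 0.5618 + 0.6788 + (-0.2358) + 0.6530 + 0.3809) / 8 = 2.89770 / 8 = 0.36221
Sum of squared deviations: (−0.44801)² + (+0.60509)² + (−0.38471)² + (+0.19959)² + (+0.31659)² + (−0.59801)² + (+0.29079)² + (+0.01869)² = 1.29744
Variance = 1.29744 / 8 = 0.16218
SE* = √0.16218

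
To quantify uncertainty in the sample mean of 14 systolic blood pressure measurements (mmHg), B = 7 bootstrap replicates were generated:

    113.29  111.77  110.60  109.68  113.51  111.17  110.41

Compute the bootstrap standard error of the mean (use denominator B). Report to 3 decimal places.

SE* = 1.349

Bootstrap SE is the standard deviation of the 7 replicate means.
Mean of replicates: (113.29 + 111.77 + 110.60 + 109.68 + 113.51 + 111.17 + 110.41) / 7 = 780.4300 / 7 = 111.4900
Sum of squared deviations: (+1.8000)² + (+0.2800)² + (−0.8900)² + (−1.8100)² + (+2.0200)² + (−0.3200)² + (−1.0800)² = 12.7358
Variance = 12.7358 / 7 = 1.8194
SE* = √1.8194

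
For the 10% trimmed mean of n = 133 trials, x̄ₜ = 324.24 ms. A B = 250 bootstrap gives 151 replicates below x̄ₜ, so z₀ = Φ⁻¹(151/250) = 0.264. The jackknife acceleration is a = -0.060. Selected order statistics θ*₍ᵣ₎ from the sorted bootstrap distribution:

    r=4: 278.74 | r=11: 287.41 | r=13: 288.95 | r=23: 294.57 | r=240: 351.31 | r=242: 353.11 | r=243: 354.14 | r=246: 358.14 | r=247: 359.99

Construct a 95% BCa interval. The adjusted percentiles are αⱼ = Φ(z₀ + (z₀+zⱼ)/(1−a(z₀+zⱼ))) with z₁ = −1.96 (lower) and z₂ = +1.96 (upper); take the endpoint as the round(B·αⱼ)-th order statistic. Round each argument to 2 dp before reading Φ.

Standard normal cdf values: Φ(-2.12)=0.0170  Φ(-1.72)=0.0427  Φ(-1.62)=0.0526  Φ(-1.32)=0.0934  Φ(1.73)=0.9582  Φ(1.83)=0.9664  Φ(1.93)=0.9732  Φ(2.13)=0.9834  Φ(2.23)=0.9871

Lower: z₀ + z₁ = 0.264 + (-1.960) = -1.696; 1 − a(z₀+z₁) = 1 − (-0.060)(-1.696) = 0.8982; argument = 0.264 + (-1.696)/0.8982 = -1.6241 → -1.62.
α₁ = Φ(-1.62) = 0.0526; rank = round(250 × 0.0526) = 13; θ*₍13₎ = 288.95.
Upper: z₀ + z₂ = 2.224; 1 − a(z₀+z₂) = 1.1334; argument = 2.2262 → 2.23; α₂ = 0.9871; rank = 247; θ*₍247₎ = 359.99.

(288.95, 359.99)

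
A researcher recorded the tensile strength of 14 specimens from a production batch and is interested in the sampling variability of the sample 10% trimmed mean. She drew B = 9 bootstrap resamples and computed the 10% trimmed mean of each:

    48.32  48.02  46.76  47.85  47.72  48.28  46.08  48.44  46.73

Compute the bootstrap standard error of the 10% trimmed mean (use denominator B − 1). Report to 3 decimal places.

Bootstrap SE is the standard deviation of the 9 replicate 10% trimmed means.
Mean of replicates: (48.32 + 48.02 + 46.76 + 47.85 + 47.72 + 48.28 + 46.08 + 48.44 + 46.73) / 9 = 428.2000 / 9 = 47.5778
Sum of squared deviations: (+0.7422)² + (+0.4422)² + (−0.8178)² + (+0.2722)² + (+0.1422)² + (+0.7022)² + (−1.4978)² + (+0.8622)² + (−0.8478)² = 5.7082
Variance = 5.7082 / 8 = 0.7135
SE* = √0.7135

SE* = 0.845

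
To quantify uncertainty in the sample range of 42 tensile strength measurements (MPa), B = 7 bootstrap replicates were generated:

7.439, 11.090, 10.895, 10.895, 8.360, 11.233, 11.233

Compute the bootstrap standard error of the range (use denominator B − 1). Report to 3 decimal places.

SE* = 1.575

Bootstrap SE is the standard deviation of the 7 replicate ranges.
Mean of replicates: (7.439 + 11.090 + 10.895 + 10.895 + 8.360 + 11.233 + 11.233) / 7 = 71.1450 / 7 = 10.1636
Sum of squared deviations: (−2.7246)² + (+0.9264)² + (+0.7314)² + (+0.7314)² + (−1.8036)² + (+1.0694)² + (+1.0694)² = 14.8918
Variance = 14.8918 / 6 = 2.4820
SE* = √2.4820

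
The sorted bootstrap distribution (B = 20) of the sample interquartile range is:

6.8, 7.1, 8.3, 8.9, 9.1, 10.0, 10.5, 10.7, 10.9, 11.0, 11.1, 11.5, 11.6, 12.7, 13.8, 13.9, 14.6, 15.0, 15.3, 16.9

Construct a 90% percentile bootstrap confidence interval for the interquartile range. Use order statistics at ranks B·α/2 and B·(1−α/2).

(6.8, 15.3)

α = 0.10; lower rank = 20 × 0.050 = 1; upper rank = 20 × 0.950 = 19.
The 1st smallest replicate is 6.8; the 19th is 15.3.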